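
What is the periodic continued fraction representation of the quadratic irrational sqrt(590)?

[24; (3, 2, 4, 2, 3, 48)]

Write x_i = (sqrt(590) + m_i)/d_i with (m_0, d_0) = (0, 1). a_0 = floor(sqrt(590)) = 24, since 24^2 = 576 <= 590 < 625 = 25^2.
Iterate m_{i+1} = d_i*a_i - m_i, d_{i+1} = (590 - m_{i+1}^2)/d_i, a_{i+1} = floor((a_0 + m_{i+1})/d_{i+1}):
  m_1 = 1*24 - 0 = 24, d_1 = (590 - 24^2)/1 = 14/1 = 14, a_1 = floor((24 + 24)/14) = 3.
  m_2 = 14*3 - 24 = 18, d_2 = (590 - 18^2)/14 = 266/14 = 19, a_2 = floor((24 + 18)/19) = 2.
  m_3 = 19*2 - 18 = 20, d_3 = (590 - 20^2)/19 = 190/19 = 10, a_3 = floor((24 + 20)/10) = 4.
  m_4 = 10*4 - 20 = 20, d_4 = (590 - 20^2)/10 = 190/10 = 19, a_4 = floor((24 + 20)/19) = 2.
  m_5 = 19*2 - 20 = 18, d_5 = (590 - 18^2)/19 = 266/19 = 14, a_5 = floor((24 + 18)/14) = 3.
  m_6 = 14*3 - 18 = 24, d_6 = (590 - 24^2)/14 = 14/14 = 1, a_6 = floor((24 + 24)/1) = 48.
  m_7 = 1*48 - 24 = 24, d_7 = (590 - 24^2)/1 = 14/1 = 14: (m_7, d_7) = (m_1, d_1) = (24, 14), so from here the quotients repeat a_1, ..., a_6; the period length is 6.
Hence the expansion of sqrt(590) is a_0 = 24 followed by the repeating block 3, 2, 4, 2, 3, 48 (period 6).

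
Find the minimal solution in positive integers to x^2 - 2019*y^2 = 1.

First expand sqrt(2019) as a continued fraction. With x_i = (sqrt(2019) + m_i)/d_i and (m_0, d_0) = (0, 1): a_0 = floor(sqrt(2019)) = 44, since 44^2 = 1936 <= 2019 < 2025 = 45^2.
Iterate m_{i+1} = d_i*a_i - m_i, d_{i+1} = (2019 - m_{i+1}^2)/d_i, a_{i+1} = floor((a_0 + m_{i+1})/d_{i+1}):
  m_1 = 1*44 - 0 = 44, d_1 = (2019 - 44^2)/1 = 83/1 = 83, a_1 = floor((44 + 44)/83) = 1.
  m_2 = 83*1 - 44 = 39, d_2 = (2019 - 39^2)/83 = 498/83 = 6, a_2 = floor((44 + 39)/6) = 13.
  m_3 = 6*13 - 39 = 39, d_3 = (2019 - 39^2)/6 = 498/6 = 83, a_3 = floor((44 + 39)/83) = 1.
  m_4 = 83*1 - 39 = 44, d_4 = (2019 - 44^2)/83 = 83/83 = 1, a_4 = floor((44 + 44)/1) = 88.
  m_5 = 1*88 - 44 = 44, d_5 = (2019 - 44^2)/1 = 83/1 = 83: (m_5, d_5) = (m_1, d_1) = (44, 83), so from here the quotients repeat a_1, ..., a_4; the period length is 4.
So sqrt(2019) = [44; (1, 13, 1, 88)] with period length k = 4.
k is even, so the fundamental solution of x^2 - 2019y^2 = 1 is (p_{k-1}, q_{k-1}) = (p_3, q_3); compute convergents through index 3.
Convergents (p_i = a_i*p_{i-1} + p_{i-2}, q_i = a_i*q_{i-1} + q_{i-2} with p_{-2}=0, p_{-1}=1, q_{-2}=1, q_{-1}=0):
  i=0: a_0=44, p_0 = 44*1 + 0 = 44, q_0 = 44*0 + 1 = 1.
  i=1: a_1=1, p_1 = 1*44 + 1 = 45, q_1 = 1*1 + 0 = 1.
  i=2: a_2=13, p_2 = 13*45 + 44 = 629, q_2 = 13*1 + 1 = 14.
  i=3: a_3=1, p_3 = 1*629 + 45 = 674, q_3 = 1*14 + 1 = 15.
Check: 674^2 - 2019*15^2 = 454276 - 454275 = 1, so (x, y) = (674, 15) solves the equation, and by the theorem it is the least positive solution.

(x, y) = (674, 15)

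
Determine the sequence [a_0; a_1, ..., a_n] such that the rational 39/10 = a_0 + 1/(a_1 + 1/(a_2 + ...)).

[3; 1, 9]

Run the Euclidean algorithm on 39 and 10; the successive quotients are the partial quotients a_0, a_1, ... (each step inverts the fractional part left over by the previous one):
  39 = 3*10 + 9, so a_0 = 3.
  10 = 1*9 + 1, so a_1 = 1.
  9 = 9*1 + 0, so a_2 = 9.
The remainder reaches 0 after 3 divisions, so the expansion has 3 partial quotients, read off in order.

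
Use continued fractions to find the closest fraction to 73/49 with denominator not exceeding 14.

3/2

Expand x = 73/49 as a continued fraction with the Euclidean algorithm:
  73 = 1*49 + 24, so a_0 = 1.
  49 = 2*24 + 1, so a_1 = 2.
  24 = 24*1 + 0, so a_2 = 24.
so x = [1; 2, 24].
Convergents (p_i = a_i*p_{i-1} + p_{i-2}, q_i = a_i*q_{i-1} + q_{i-2} with p_{-2}=0, p_{-1}=1, q_{-2}=1, q_{-1}=0), until the denominator exceeds 14:
  i=0: a_0=1, p_0 = 1*1 + 0 = 1, q_0 = 1*0 + 1 = 1.
  i=1: a_1=2, p_1 = 2*1 + 1 = 3, q_1 = 2*1 + 0 = 2.
  i=2: a_2=24, p_2 = 24*3 + 1 = 73, q_2 = 24*2 + 1 = 49.
q_2 = 49 > 14, so the last convergent with denominator <= 14 is p_1/q_1 = 3/2.
The closest fraction with denominator <= 14 is either p_1/q_1 or the intermediate fraction (k*p_1 + p_0)/(k*q_1 + q_0) with the largest k >= 1 whose denominator stays <= 14; these approach x as k grows, and every other convergent or intermediate fraction in range is farther away.
Largest k: floor((14 - q_0)/q_1) = floor((14 - 1)/2) = 6.
That gives (6*3 + 1)/(6*2 + 1) = 19/13.
Compare the errors: |x - 3/2| = |73*2 - 3*49|/(49*2) = 1/98, and |x - 19/13| = |73*13 - 19*49|/(49*13) = 18/637.
Cross-multiplying, 1*637 = 637 < 1764 = 18*98, so 1/98 is smaller: the convergent 3/2 is closer to x than 19/13.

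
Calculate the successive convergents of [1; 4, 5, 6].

1/1, 5/4, 26/21, 161/130

Using the convergent recurrence p_i = a_i*p_{i-1} + p_{i-2}, q_i = a_i*q_{i-1} + q_{i-2} with p_{-2}=0, p_{-1}=1, q_{-2}=1, q_{-1}=0:
  i=0: a_0=1, p_0 = 1*1 + 0 = 1, q_0 = 1*0 + 1 = 1.
  i=1: a_1=4, p_1 = 4*1 + 1 = 5, q_1 = 4*1 + 0 = 4.
  i=2: a_2=5, p_2 = 5*5 + 1 = 26, q_2 = 5*4 + 1 = 21.
  i=3: a_3=6, p_3 = 6*26 + 5 = 161, q_3 = 6*21 + 4 = 130.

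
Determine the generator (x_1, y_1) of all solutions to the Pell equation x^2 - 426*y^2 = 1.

(x, y) = (88751, 4300)

First expand sqrt(426) as a continued fraction. With x_i = (sqrt(426) + m_i)/d_i and (m_0, d_0) = (0, 1): a_0 = floor(sqrt(426)) = 20, since 20^2 = 400 <= 426 < 441 = 21^2.
Iterate m_{i+1} = d_i*a_i - m_i, d_{i+1} = (426 - m_{i+1}^2)/d_i, a_{i+1} = floor((a_0 + m_{i+1})/d_{i+1}):
  m_1 = 1*20 - 0 = 20, d_1 = (426 - 20^2)/1 = 26/1 = 26, a_1 = floor((20 + 20)/26) = 1.
  m_2 = 26*1 - 20 = 6, d_2 = (426 - 6^2)/26 = 390/26 = 15, a_2 = floor((20 + 6)/15) = 1.
  m_3 = 15*1 - 6 = 9, d_3 = (426 - 9^2)/15 = 345/15 = 23, a_3 = floor((20 + 9)/23) = 1.
  m_4 = 23*1 - 9 = 14, d_4 = (426 - 14^2)/23 = 230/23 = 10, a_4 = floor((20 + 14)/10) = 3.
  m_5 = 10*3 - 14 = 16, d_5 = (426 - 16^2)/10 = 170/10 = 17, a_5 = floor((20 + 16)/17) = 2.
  m_6 = 17*2 - 16 = 18, d_6 = (426 - 18^2)/17 = 102/17 = 6, a_6 = floor((20 + 18)/6) = 6.
  m_7 = 6*6 - 18 = 18, d_7 = (426 - 18^2)/6 = 102/6 = 17, a_7 = floor((20 + 18)/17) = 2.
  m_8 = 17*2 - 18 = 16, d_8 = (426 - 16^2)/17 = 170/17 = 10, a_8 = floor((20 + 16)/10) = 3.
  m_9 = 10*3 - 16 = 14, d_9 = (426 - 14^2)/10 = 230/10 = 23, a_9 = floor((20 + 14)/23) = 1.
  m_10 = 23*1 - 14 = 9, d_10 = (426 - 9^2)/23 = 345/23 = 15, a_10 = floor((20 + 9)/15) = 1.
  m_11 = 15*1 - 9 = 6, d_11 = (426 - 6^2)/15 = 390/15 = 26, a_11 = floor((20 + 6)/26) = 1.
  m_12 = 26*1 - 6 = 20, d_12 = (426 - 20^2)/26 = 26/26 = 1, a_12 = floor((20 + 20)/1) = 40.
  m_13 = 1*40 - 20 = 20, d_13 = (426 - 20^2)/1 = 26/1 = 26: (m_13, d_13) = (m_1, d_1) = (20, 26), so from here the quotients repeat a_1, ..., a_12; the period length is 12.
So sqrt(426) = [20; (1, 1, 1, 3, 2, 6, 2, 3, 1, 1, 1, 40)] with period length k = 12.
k is even, so the fundamental solution of x^2 - 426y^2 = 1 is (p_{k-1}, q_{k-1}) = (p_11, q_11); compute convergents through index 11.
Convergents (p_i = a_i*p_{i-1} + p_{i-2}, q_i = a_i*q_{i-1} + q_{i-2} with p_{-2}=0, p_{-1}=1, q_{-2}=1, q_{-1}=0):
  i=0: a_0=20, p_0 = 20*1 + 0 = 20, q_0 = 20*0 + 1 = 1.
  i=1: a_1=1, p_1 = 1*20 + 1 = 21, q_1 = 1*1 + 0 = 1.
  i=2: a_2=1, p_2 = 1*21 + 20 = 41, q_2 = 1*1 + 1 = 2.
  i=3: a_3=1, p_3 = 1*41 + 21 = 62, q_3 = 1*2 + 1 = 3.
  i=4: a_4=3, p_4 = 3*62 + 41 = 227, q_4 = 3*3 + 2 = 11.
  i=5: a_5=2, p_5 = 2*227 + 62 = 516, q_5 = 2*11 + 3 = 25.
  i=6: a_6=6, p_6 = 6*516 + 227 = 3323, q_6 = 6*25 + 11 = 161.
  i=7: a_7=2, p_7 = 2*3323 + 516 = 7162, q_7 = 2*161 + 25 = 347.
  i=8: a_8=3, p_8 = 3*7162 + 3323 = 24809, q_8 = 3*347 + 161 = 1202.
  i=9: a_9=1, p_9 = 1*24809 + 7162 = 31971, q_9 = 1*1202 + 347 = 1549.
  i=10: a_10=1, p_10 = 1*31971 + 24809 = 56780, q_10 = 1*1549 + 1202 = 2751.
  i=11: a_11=1, p_11 = 1*56780 + 31971 = 88751, q_11 = 1*2751 + 1549 = 4300.
Check: 88751^2 - 426*4300^2 = 7876740001 - 7876740000 = 1, so (x, y) = (88751, 4300) solves the equation, and by the theorem it is the least positive solution.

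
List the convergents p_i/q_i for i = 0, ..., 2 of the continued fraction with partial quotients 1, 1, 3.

1/1, 2/1, 7/4

Using the convergent recurrence p_i = a_i*p_{i-1} + p_{i-2}, q_i = a_i*q_{i-1} + q_{i-2} with p_{-2}=0, p_{-1}=1, q_{-2}=1, q_{-1}=0:
  i=0: a_0=1, p_0 = 1*1 + 0 = 1, q_0 = 1*0 + 1 = 1.
  i=1: a_1=1, p_1 = 1*1 + 1 = 2, q_1 = 1*1 + 0 = 1.
  i=2: a_2=3, p_2 = 3*2 + 1 = 7, q_2 = 3*1 + 1 = 4.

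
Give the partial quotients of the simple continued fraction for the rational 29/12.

Run the Euclidean algorithm on 29 and 12; the successive quotients are the partial quotients a_0, a_1, ... (each step inverts the fractional part left over by the previous one):
  29 = 2*12 + 5, so a_0 = 2.
  12 = 2*5 + 2, so a_1 = 2.
  5 = 2*2 + 1, so a_2 = 2.
  2 = 2*1 + 0, so a_3 = 2.
The remainder reaches 0 after 4 divisions, so the expansion has 4 partial quotients, read off in order.

[2; 2, 2, 2]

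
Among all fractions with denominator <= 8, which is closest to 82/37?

11/5

Expand x = 82/37 as a continued fraction with the Euclidean algorithm:
  82 = 2*37 + 8, so a_0 = 2.
  37 = 4*8 + 5, so a_1 = 4.
  8 = 1*5 + 3, so a_2 = 1.
  5 = 1*3 + 2, so a_3 = 1.
  3 = 1*2 + 1, so a_4 = 1.
  2 = 2*1 + 0, so a_5 = 2.
so x = [2; 4, 1, 1, 1, 2].
Convergents (p_i = a_i*p_{i-1} + p_{i-2}, q_i = a_i*q_{i-1} + q_{i-2} with p_{-2}=0, p_{-1}=1, q_{-2}=1, q_{-1}=0), until the denominator exceeds 8:
  i=0: a_0=2, p_0 = 2*1 + 0 = 2, q_0 = 2*0 + 1 = 1.
  i=1: a_1=4, p_1 = 4*2 + 1 = 9, q_1 = 4*1 + 0 = 4.
  i=2: a_2=1, p_2 = 1*9 + 2 = 11, q_2 = 1*4 + 1 = 5.
  i=3: a_3=1, p_3 = 1*11 + 9 = 20, q_3 = 1*5 + 4 = 9.
q_3 = 9 > 8, so the last convergent with denominator <= 8 is p_2/q_2 = 11/5.
The closest fraction with denominator <= 8 is either p_2/q_2 or the intermediate fraction (k*p_2 + p_1)/(k*q_2 + q_1) with the largest k >= 1 whose denominator stays <= 8; these approach x as k grows, and every other convergent or intermediate fraction in range is farther away.
Largest k: floor((8 - q_1)/q_2) = floor((8 - 4)/5) = 0.
Since k = 0, no intermediate fraction beyond p_2/q_2 has denominator <= 8, so the convergent 11/5 is the closest (its error is |82*5 - 11*37|/(37*5) = 3/185).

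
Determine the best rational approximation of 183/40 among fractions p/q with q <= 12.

Expand x = 183/40 as a continued fraction with the Euclidean algorithm:
  183 = 4*40 + 23, so a_0 = 4.
  40 = 1*23 + 17, so a_1 = 1.
  23 = 1*17 + 6, so a_2 = 1.
  17 = 2*6 + 5, so a_3 = 2.
  6 = 1*5 + 1, so a_4 = 1.
  5 = 5*1 + 0, so a_5 = 5.
so x = [4; 1, 1, 2, 1, 5].
Convergents (p_i = a_i*p_{i-1} + p_{i-2}, q_i = a_i*q_{i-1} + q_{i-2} with p_{-2}=0, p_{-1}=1, q_{-2}=1, q_{-1}=0), until the denominator exceeds 12:
  i=0: a_0=4, p_0 = 4*1 + 0 = 4, q_0 = 4*0 + 1 = 1.
  i=1: a_1=1, p_1 = 1*4 + 1 = 5, q_1 = 1*1 + 0 = 1.
  i=2: a_2=1, p_2 = 1*5 + 4 = 9, q_2 = 1*1 + 1 = 2.
  i=3: a_3=2, p_3 = 2*9 + 5 = 23, q_3 = 2*2 + 1 = 5.
  i=4: a_4=1, p_4 = 1*23 + 9 = 32, q_4 = 1*5 + 2 = 7.
  i=5: a_5=5, p_5 = 5*32 + 23 = 183, q_5 = 5*7 + 5 = 40.
q_5 = 40 > 12, so the last convergent with denominator <= 12 is p_4/q_4 = 32/7.
The closest fraction with denominator <= 12 is either p_4/q_4 or the intermediate fraction (k*p_4 + p_3)/(k*q_4 + q_3) with the largest k >= 1 whose denominator stays <= 12; these approach x as k grows, and every other convergent or intermediate fraction in range is farther away.
Largest k: floor((12 - q_3)/q_4) = floor((12 - 5)/7) = 1.
That gives (1*32 + 23)/(1*7 + 5) = 55/12.
Compare the errors: |x - 32/7| = |183*7 - 32*40|/(40*7) = 1/280, and |x - 55/12| = |183*12 - 55*40|/(40*12) = 4/480.
Cross-multiplying, 1*480 = 480 < 1120 = 4*280, so 1/280 is smaller: the convergent 32/7 is closer to x than 55/12.

32/7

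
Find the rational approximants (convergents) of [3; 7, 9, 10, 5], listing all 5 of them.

3/1, 22/7, 201/64, 2032/647, 10361/3299

Using the convergent recurrence p_i = a_i*p_{i-1} + p_{i-2}, q_i = a_i*q_{i-1} + q_{i-2} with p_{-2}=0, p_{-1}=1, q_{-2}=1, q_{-1}=0:
  i=0: a_0=3, p_0 = 3*1 + 0 = 3, q_0 = 3*0 + 1 = 1.
  i=1: a_1=7, p_1 = 7*3 + 1 = 22, q_1 = 7*1 + 0 = 7.
  i=2: a_2=9, p_2 = 9*22 + 3 = 201, q_2 = 9*7 + 1 = 64.
  i=3: a_3=10, p_3 = 10*201 + 22 = 2032, q_3 = 10*64 + 7 = 647.
  i=4: a_4=5, p_4 = 5*2032 + 201 = 10361, q_4 = 5*647 + 64 = 3299.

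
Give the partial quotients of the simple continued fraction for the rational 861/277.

[3; 9, 4, 3, 2]

Run the Euclidean algorithm on 861 and 277; the successive quotients are the partial quotients a_0, a_1, ... (each step inverts the fractional part left over by the previous one):
  861 = 3*277 + 30, so a_0 = 3.
  277 = 9*30 + 7, so a_1 = 9.
  30 = 4*7 + 2, so a_2 = 4.
  7 = 3*2 + 1, so a_3 = 3.
  2 = 2*1 + 0, so a_4 = 2.
The remainder reaches 0 after 5 divisions, so the expansion has 5 partial quotients, read off in order.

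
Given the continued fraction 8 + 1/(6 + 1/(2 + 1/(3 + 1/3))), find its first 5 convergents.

8/1, 49/6, 106/13, 367/45, 1207/148

Using the convergent recurrence p_i = a_i*p_{i-1} + p_{i-2}, q_i = a_i*q_{i-1} + q_{i-2} with p_{-2}=0, p_{-1}=1, q_{-2}=1, q_{-1}=0:
  i=0: a_0=8, p_0 = 8*1 + 0 = 8, q_0 = 8*0 + 1 = 1.
  i=1: a_1=6, p_1 = 6*8 + 1 = 49, q_1 = 6*1 + 0 = 6.
  i=2: a_2=2, p_2 = 2*49 + 8 = 106, q_2 = 2*6 + 1 = 13.
  i=3: a_3=3, p_3 = 3*106 + 49 = 367, q_3 = 3*13 + 6 = 45.
  i=4: a_4=3, p_4 = 3*367 + 106 = 1207, q_4 = 3*45 + 13 = 148.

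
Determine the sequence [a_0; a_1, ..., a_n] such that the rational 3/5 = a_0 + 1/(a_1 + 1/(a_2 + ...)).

[0; 1, 1, 2]

Run the Euclidean algorithm on 3 and 5; the successive quotients are the partial quotients a_0, a_1, ... (each step inverts the fractional part left over by the previous one):
  3 = 0*5 + 3, so a_0 = 0.
  5 = 1*3 + 2, so a_1 = 1.
  3 = 1*2 + 1, so a_2 = 1.
  2 = 2*1 + 0, so a_3 = 2.
The remainder reaches 0 after 4 divisions, so the expansion has 4 partial quotients, read off in order.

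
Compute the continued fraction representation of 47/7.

[6; 1, 2, 2]

Run the Euclidean algorithm on 47 and 7; the successive quotients are the partial quotients a_0, a_1, ... (each step inverts the fractional part left over by the previous one):
  47 = 6*7 + 5, so a_0 = 6.
  7 = 1*5 + 2, so a_1 = 1.
  5 = 2*2 + 1, so a_2 = 2.
  2 = 2*1 + 0, so a_3 = 2.
The remainder reaches 0 after 4 divisions, so the expansion has 4 partial quotients, read off in order.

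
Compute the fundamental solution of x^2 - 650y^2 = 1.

First expand sqrt(650) as a continued fraction. With x_i = (sqrt(650) + m_i)/d_i and (m_0, d_0) = (0, 1): a_0 = floor(sqrt(650)) = 25, since 25^2 = 625 <= 650 < 676 = 26^2.
Iterate m_{i+1} = d_i*a_i - m_i, d_{i+1} = (650 - m_{i+1}^2)/d_i, a_{i+1} = floor((a_0 + m_{i+1})/d_{i+1}):
  m_1 = 1*25 - 0 = 25, d_1 = (650 - 25^2)/1 = 25/1 = 25, a_1 = floor((25 + 25)/25) = 2.
  m_2 = 25*2 - 25 = 25, d_2 = (650 - 25^2)/25 = 25/25 = 1, a_2 = floor((25 + 25)/1) = 50.
  m_3 = 1*50 - 25 = 25, d_3 = (650 - 25^2)/1 = 25/1 = 25: (m_3, d_3) = (m_1, d_1) = (25, 25), so from here the quotients repeat a_1, a_2; the period length is 2.
So sqrt(650) = [25; (2, 50)] with period length k = 2.
k is even, so the fundamental solution of x^2 - 650y^2 = 1 is (p_{k-1}, q_{k-1}) = (p_1, q_1); compute convergents through index 1.
Convergents (p_i = a_i*p_{i-1} + p_{i-2}, q_i = a_i*q_{i-1} + q_{i-2} with p_{-2}=0, p_{-1}=1, q_{-2}=1, q_{-1}=0):
  i=0: a_0=25, p_0 = 25*1 + 0 = 25, q_0 = 25*0 + 1 = 1.
  i=1: a_1=2, p_1 = 2*25 + 1 = 51, q_1 = 2*1 + 0 = 2.
Check: 51^2 - 650*2^2 = 2601 - 2600 = 1, so (x, y) = (51, 2) solves the equation, and by the theorem it is the least positive solution.

(x, y) = (51, 2)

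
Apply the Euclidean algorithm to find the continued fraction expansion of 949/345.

Run the Euclidean algorithm on 949 and 345; the successive quotients are the partial quotients a_0, a_1, ... (each step inverts the fractional part left over by the previous one):
  949 = 2*345 + 259, so a_0 = 2.
  345 = 1*259 + 86, so a_1 = 1.
  259 = 3*86 + 1, so a_2 = 3.
  86 = 86*1 + 0, so a_3 = 86.
The remainder reaches 0 after 4 divisions, so the expansion has 4 partial quotients, read off in order.

[2; 1, 3, 86]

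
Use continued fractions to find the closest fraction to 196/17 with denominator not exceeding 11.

127/11

Expand x = 196/17 as a continued fraction with the Euclidean algorithm:
  196 = 11*17 + 9, so a_0 = 11.
  17 = 1*9 + 8, so a_1 = 1.
  9 = 1*8 + 1, so a_2 = 1.
  8 = 8*1 + 0, so a_3 = 8.
so x = [11; 1, 1, 8].
Convergents (p_i = a_i*p_{i-1} + p_{i-2}, q_i = a_i*q_{i-1} + q_{i-2} with p_{-2}=0, p_{-1}=1, q_{-2}=1, q_{-1}=0), until the denominator exceeds 11:
  i=0: a_0=11, p_0 = 11*1 + 0 = 11, q_0 = 11*0 + 1 = 1.
  i=1: a_1=1, p_1 = 1*11 + 1 = 12, q_1 = 1*1 + 0 = 1.
  i=2: a_2=1, p_2 = 1*12 + 11 = 23, q_2 = 1*1 + 1 = 2.
  i=3: a_3=8, p_3 = 8*23 + 12 = 196, q_3 = 8*2 + 1 = 17.
q_3 = 17 > 11, so the last convergent with denominator <= 11 is p_2/q_2 = 23/2.
The closest fraction with denominator <= 11 is either p_2/q_2 or the intermediate fraction (k*p_2 + p_1)/(k*q_2 + q_1) with the largest k >= 1 whose denominator stays <= 11; these approach x as k grows, and every other convergent or intermediate fraction in range is farther away.
Largest k: floor((11 - q_1)/q_2) = floor((11 - 1)/2) = 5.
That gives (5*23 + 12)/(5*2 + 1) = 127/11.
Compare the errors: |x - 23/2| = |196*2 - 23*17|/(17*2) = 1/34, and |x - 127/11| = |196*11 - 127*17|/(17*11) = 3/187.
Cross-multiplying, 3*34 = 102 < 187 = 1*187, so 3/187 is smaller: the intermediate fraction 127/11 is closer to x than 23/2.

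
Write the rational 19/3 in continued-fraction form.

Run the Euclidean algorithm on 19 and 3; the successive quotients are the partial quotients a_0, a_1, ... (each step inverts the fractional part left over by the previous one):
  19 = 6*3 + 1, so a_0 = 6.
  3 = 3*1 + 0, so a_1 = 3.
The remainder reaches 0 after 2 divisions, so the expansion has 2 partial quotients, read off in order.

[6; 3]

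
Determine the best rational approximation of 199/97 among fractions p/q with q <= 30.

39/19

Expand x = 199/97 as a continued fraction with the Euclidean algorithm:
  199 = 2*97 + 5, so a_0 = 2.
  97 = 19*5 + 2, so a_1 = 19.
  5 = 2*2 + 1, so a_2 = 2.
  2 = 2*1 + 0, so a_3 = 2.
so x = [2; 19, 2, 2].
Convergents (p_i = a_i*p_{i-1} + p_{i-2}, q_i = a_i*q_{i-1} + q_{i-2} with p_{-2}=0, p_{-1}=1, q_{-2}=1, q_{-1}=0), until the denominator exceeds 30:
  i=0: a_0=2, p_0 = 2*1 + 0 = 2, q_0 = 2*0 + 1 = 1.
  i=1: a_1=19, p_1 = 19*2 + 1 = 39, q_1 = 19*1 + 0 = 19.
  i=2: a_2=2, p_2 = 2*39 + 2 = 80, q_2 = 2*19 + 1 = 39.
q_2 = 39 > 30, so the last convergent with denominator <= 30 is p_1/q_1 = 39/19.
The closest fraction with denominator <= 30 is either p_1/q_1 or the intermediate fraction (k*p_1 + p_0)/(k*q_1 + q_0) with the largest k >= 1 whose denominator stays <= 30; these approach x as k grows, and every other convergent or intermediate fraction in range is farther away.
Largest k: floor((30 - q_0)/q_1) = floor((30 - 1)/19) = 1.
That gives (1*39 + 2)/(1*19 + 1) = 41/20.
Compare the errors: |x - 39/19| = |199*19 - 39*97|/(97*19) = 2/1843, and |x - 41/20| = |199*20 - 41*97|/(97*20) = 3/1940.
Cross-multiplying, 2*1940 = 3880 < 5529 = 3*1843, so 2/1843 is smaller: the convergent 39/19 is closer to x than 41/20.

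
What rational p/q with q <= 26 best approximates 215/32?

168/25

Expand x = 215/32 as a continued fraction with the Euclidean algorithm:
  215 = 6*32 + 23, so a_0 = 6.
  32 = 1*23 + 9, so a_1 = 1.
  23 = 2*9 + 5, so a_2 = 2.
  9 = 1*5 + 4, so a_3 = 1.
  5 = 1*4 + 1, so a_4 = 1.
  4 = 4*1 + 0, so a_5 = 4.
so x = [6; 1, 2, 1, 1, 4].
Convergents (p_i = a_i*p_{i-1} + p_{i-2}, q_i = a_i*q_{i-1} + q_{i-2} with p_{-2}=0, p_{-1}=1, q_{-2}=1, q_{-1}=0), until the denominator exceeds 26:
  i=0: a_0=6, p_0 = 6*1 + 0 = 6, q_0 = 6*0 + 1 = 1.
  i=1: a_1=1, p_1 = 1*6 + 1 = 7, q_1 = 1*1 + 0 = 1.
  i=2: a_2=2, p_2 = 2*7 + 6 = 20, q_2 = 2*1 + 1 = 3.
  i=3: a_3=1, p_3 = 1*20 + 7 = 27, q_3 = 1*3 + 1 = 4.
  i=4: a_4=1, p_4 = 1*27 + 20 = 47, q_4 = 1*4 + 3 = 7.
  i=5: a_5=4, p_5 = 4*47 + 27 = 215, q_5 = 4*7 + 4 = 32.
q_5 = 32 > 26, so the last convergent with denominator <= 26 is p_4/q_4 = 47/7.
The closest fraction with denominator <= 26 is either p_4/q_4 or the intermediate fraction (k*p_4 + p_3)/(k*q_4 + q_3) with the largest k >= 1 whose denominator stays <= 26; these approach x as k grows, and every other convergent or intermediate fraction in range is farther away.
Largest k: floor((26 - q_3)/q_4) = floor((26 - 4)/7) = 3.
That gives (3*47 + 27)/(3*7 + 4) = 168/25.
Compare the errors: |x - 47/7| = |215*7 - 47*32|/(32*7) = 1/224, and |x - 168/25| = |215*25 - 168*32|/(32*25) = 1/800.
Cross-multiplying, 1*224 = 224 < 800 = 1*800, so 1/800 is smaller: the intermediate fraction 168/25 is closer to x than 47/7.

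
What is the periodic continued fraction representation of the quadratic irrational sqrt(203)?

[14; (4, 28)]

Write x_i = (sqrt(203) + m_i)/d_i with (m_0, d_0) = (0, 1). a_0 = floor(sqrt(203)) = 14, since 14^2 = 196 <= 203 < 225 = 15^2.
Iterate m_{i+1} = d_i*a_i - m_i, d_{i+1} = (203 - m_{i+1}^2)/d_i, a_{i+1} = floor((a_0 + m_{i+1})/d_{i+1}):
  m_1 = 1*14 - 0 = 14, d_1 = (203 - 14^2)/1 = 7/1 = 7, a_1 = floor((14 + 14)/7) = 4.
  m_2 = 7*4 - 14 = 14, d_2 = (203 - 14^2)/7 = 7/7 = 1, a_2 = floor((14 + 14)/1) = 28.
  m_3 = 1*28 - 14 = 14, d_3 = (203 - 14^2)/1 = 7/1 = 7: (m_3, d_3) = (m_1, d_1) = (14, 7), so from here the quotients repeat a_1, a_2; the period length is 2.
Hence the expansion of sqrt(203) is a_0 = 14 followed by the repeating block 4, 28 (period 2).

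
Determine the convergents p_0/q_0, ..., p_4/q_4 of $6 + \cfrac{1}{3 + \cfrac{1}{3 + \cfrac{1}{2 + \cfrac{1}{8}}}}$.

6/1, 19/3, 63/10, 145/23, 1223/194

Using the convergent recurrence p_i = a_i*p_{i-1} + p_{i-2}, q_i = a_i*q_{i-1} + q_{i-2} with p_{-2}=0, p_{-1}=1, q_{-2}=1, q_{-1}=0:
  i=0: a_0=6, p_0 = 6*1 + 0 = 6, q_0 = 6*0 + 1 = 1.
  i=1: a_1=3, p_1 = 3*6 + 1 = 19, q_1 = 3*1 + 0 = 3.
  i=2: a_2=3, p_2 = 3*19 + 6 = 63, q_2 = 3*3 + 1 = 10.
  i=3: a_3=2, p_3 = 2*63 + 19 = 145, q_3 = 2*10 + 3 = 23.
  i=4: a_4=8, p_4 = 8*145 + 63 = 1223, q_4 = 8*23 + 10 = 194.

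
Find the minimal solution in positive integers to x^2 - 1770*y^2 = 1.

(x, y) = (589, 14)

First expand sqrt(1770) as a continued fraction. With x_i = (sqrt(1770) + m_i)/d_i and (m_0, d_0) = (0, 1): a_0 = floor(sqrt(1770)) = 42, since 42^2 = 1764 <= 1770 < 1849 = 43^2.
Iterate m_{i+1} = d_i*a_i - m_i, d_{i+1} = (1770 - m_{i+1}^2)/d_i, a_{i+1} = floor((a_0 + m_{i+1})/d_{i+1}):
  m_1 = 1*42 - 0 = 42, d_1 = (1770 - 42^2)/1 = 6/1 = 6, a_1 = floor((42 + 42)/6) = 14.
  m_2 = 6*14 - 42 = 42, d_2 = (1770 - 42^2)/6 = 6/6 = 1, a_2 = floor((42 + 42)/1) = 84.
  m_3 = 1*84 - 42 = 42, d_3 = (1770 - 42^2)/1 = 6/1 = 6: (m_3, d_3) = (m_1, d_1) = (42, 6), so from here the quotients repeat a_1, a_2; the period length is 2.
So sqrt(1770) = [42; (14, 84)] with period length k = 2.
k is even, so the fundamental solution of x^2 - 1770y^2 = 1 is (p_{k-1}, q_{k-1}) = (p_1, q_1); compute convergents through index 1.
Convergents (p_i = a_i*p_{i-1} + p_{i-2}, q_i = a_i*q_{i-1} + q_{i-2} with p_{-2}=0, p_{-1}=1, q_{-2}=1, q_{-1}=0):
  i=0: a_0=42, p_0 = 42*1 + 0 = 42, q_0 = 42*0 + 1 = 1.
  i=1: a_1=14, p_1 = 14*42 + 1 = 589, q_1 = 14*1 + 0 = 14.
Check: 589^2 - 1770*14^2 = 346921 - 346920 = 1, so (x, y) = (589, 14) solves the equation, and by the theorem it is the least positive solution.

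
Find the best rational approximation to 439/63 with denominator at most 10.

7/1

Expand x = 439/63 as a continued fraction with the Euclidean algorithm:
  439 = 6*63 + 61, so a_0 = 6.
  63 = 1*61 + 2, so a_1 = 1.
  61 = 30*2 + 1, so a_2 = 30.
  2 = 2*1 + 0, so a_3 = 2.
so x = [6; 1, 30, 2].
Convergents (p_i = a_i*p_{i-1} + p_{i-2}, q_i = a_i*q_{i-1} + q_{i-2} with p_{-2}=0, p_{-1}=1, q_{-2}=1, q_{-1}=0), until the denominator exceeds 10:
  i=0: a_0=6, p_0 = 6*1 + 0 = 6, q_0 = 6*0 + 1 = 1.
  i=1: a_1=1, p_1 = 1*6 + 1 = 7, q_1 = 1*1 + 0 = 1.
  i=2: a_2=30, p_2 = 30*7 + 6 = 216, q_2 = 30*1 + 1 = 31.
q_2 = 31 > 10, so the last convergent with denominator <= 10 is p_1/q_1 = 7/1.
The closest fraction with denominator <= 10 is either p_1/q_1 or the intermediate fraction (k*p_1 + p_0)/(k*q_1 + q_0) with the largest k >= 1 whose denominator stays <= 10; these approach x as k grows, and every other convergent or intermediate fraction in range is farther away.
Largest k: floor((10 - q_0)/q_1) = floor((10 - 1)/1) = 9.
That gives (9*7 + 6)/(9*1 + 1) = 69/10.
Compare the errors: |x - 7/1| = |439*1 - 7*63|/(63*1) = 2/63, and |x - 69/10| = |439*10 - 69*63|/(63*10) = 43/630.
Cross-multiplying, 2*630 = 1260 < 2709 = 43*63, so 2/63 is smaller: the convergent 7/1 is closer to x than 69/10.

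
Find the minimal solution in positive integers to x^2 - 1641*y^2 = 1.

First expand sqrt(1641) as a continued fraction. With x_i = (sqrt(1641) + m_i)/d_i and (m_0, d_0) = (0, 1): a_0 = floor(sqrt(1641)) = 40, since 40^2 = 1600 <= 1641 < 1681 = 41^2.
Iterate m_{i+1} = d_i*a_i - m_i, d_{i+1} = (1641 - m_{i+1}^2)/d_i, a_{i+1} = floor((a_0 + m_{i+1})/d_{i+1}):
  m_1 = 1*40 - 0 = 40, d_1 = (1641 - 40^2)/1 = 41/1 = 41, a_1 = floor((40 + 40)/41) = 1.
  m_2 = 41*1 - 40 = 1, d_2 = (1641 - 1^2)/41 = 1640/41 = 40, a_2 = floor((40 + 1)/40) = 1.
  m_3 = 40*1 - 1 = 39, d_3 = (1641 - 39^2)/40 = 120/40 = 3, a_3 = floor((40 + 39)/3) = 26.
  m_4 = 3*26 - 39 = 39, d_4 = (1641 - 39^2)/3 = 120/3 = 40, a_4 = floor((40 + 39)/40) = 1.
  m_5 = 40*1 - 39 = 1, d_5 = (1641 - 1^2)/40 = 1640/40 = 41, a_5 = floor((40 + 1)/41) = 1.
  m_6 = 41*1 - 1 = 40, d_6 = (1641 - 40^2)/41 = 41/41 = 1, a_6 = floor((40 + 40)/1) = 80.
  m_7 = 1*80 - 40 = 40, d_7 = (1641 - 40^2)/1 = 41/1 = 41: (m_7, d_7) = (m_1, d_1) = (40, 41), so from here the quotients repeat a_1, ..., a_6; the period length is 6.
So sqrt(1641) = [40; (1, 1, 26, 1, 1, 80)] with period length k = 6.
k is even, so the fundamental solution of x^2 - 1641y^2 = 1 is (p_{k-1}, q_{k-1}) = (p_5, q_5); compute convergents through index 5.
Convergents (p_i = a_i*p_{i-1} + p_{i-2}, q_i = a_i*q_{i-1} + q_{i-2} with p_{-2}=0, p_{-1}=1, q_{-2}=1, q_{-1}=0):
  i=0: a_0=40, p_0 = 40*1 + 0 = 40, q_0 = 40*0 + 1 = 1.
  i=1: a_1=1, p_1 = 1*40 + 1 = 41, q_1 = 1*1 + 0 = 1.
  i=2: a_2=1, p_2 = 1*41 + 40 = 81, q_2 = 1*1 + 1 = 2.
  i=3: a_3=26, p_3 = 26*81 + 41 = 2147, q_3 = 26*2 + 1 = 53.
  i=4: a_4=1, p_4 = 1*2147 + 81 = 2228, q_4 = 1*53 + 2 = 55.
  i=5: a_5=1, p_5 = 1*2228 + 2147 = 4375, q_5 = 1*55 + 53 = 108.
Check: 4375^2 - 1641*108^2 = 19140625 - 19140624 = 1, so (x, y) = (4375, 108) solves the equation, and by the theorem it is the least positive solution.

(x, y) = (4375, 108)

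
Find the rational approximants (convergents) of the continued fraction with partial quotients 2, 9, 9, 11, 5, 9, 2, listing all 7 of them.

Using the convergent recurrence p_i = a_i*p_{i-1} + p_{i-2}, q_i = a_i*q_{i-1} + q_{i-2} with p_{-2}=0, p_{-1}=1, q_{-2}=1, q_{-1}=0:
  i=0: a_0=2, p_0 = 2*1 + 0 = 2, q_0 = 2*0 + 1 = 1.
  i=1: a_1=9, p_1 = 9*2 + 1 = 19, q_1 = 9*1 + 0 = 9.
  i=2: a_2=9, p_2 = 9*19 + 2 = 173, q_2 = 9*9 + 1 = 82.
  i=3: a_3=11, p_3 = 11*173 + 19 = 1922, q_3 = 11*82 + 9 = 911.
  i=4: a_4=5, p_4 = 5*1922 + 173 = 9783, q_4 = 5*911 + 82 = 4637.
  i=5: a_5=9, p_5 = 9*9783 + 1922 = 89969, q_5 = 9*4637 + 911 = 42644.
  i=6: a_6=2, p_6 = 2*89969 + 9783 = 189721, q_6 = 2*42644 + 4637 = 89925.

2/1, 19/9, 173/82, 1922/911, 9783/4637, 89969/42644, 189721/89925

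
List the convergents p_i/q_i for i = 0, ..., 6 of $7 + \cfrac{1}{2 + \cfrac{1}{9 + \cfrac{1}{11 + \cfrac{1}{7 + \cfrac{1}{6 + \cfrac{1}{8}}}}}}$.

7/1, 15/2, 142/19, 1577/211, 11181/1496, 68663/9187, 560485/74992

Using the convergent recurrence p_i = a_i*p_{i-1} + p_{i-2}, q_i = a_i*q_{i-1} + q_{i-2} with p_{-2}=0, p_{-1}=1, q_{-2}=1, q_{-1}=0:
  i=0: a_0=7, p_0 = 7*1 + 0 = 7, q_0 = 7*0 + 1 = 1.
  i=1: a_1=2, p_1 = 2*7 + 1 = 15, q_1 = 2*1 + 0 = 2.
  i=2: a_2=9, p_2 = 9*15 + 7 = 142, q_2 = 9*2 + 1 = 19.
  i=3: a_3=11, p_3 = 11*142 + 15 = 1577, q_3 = 11*19 + 2 = 211.
  i=4: a_4=7, p_4 = 7*1577 + 142 = 11181, q_4 = 7*211 + 19 = 1496.
  i=5: a_5=6, p_5 = 6*11181 + 1577 = 68663, q_5 = 6*1496 + 211 = 9187.
  i=6: a_6=8, p_6 = 8*68663 + 11181 = 560485, q_6 = 8*9187 + 1496 = 74992.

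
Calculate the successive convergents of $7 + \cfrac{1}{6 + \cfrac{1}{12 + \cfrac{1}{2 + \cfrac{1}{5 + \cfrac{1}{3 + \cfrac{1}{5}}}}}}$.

7/1, 43/6, 523/73, 1089/152, 5968/833, 18993/2651, 100933/14088

Using the convergent recurrence p_i = a_i*p_{i-1} + p_{i-2}, q_i = a_i*q_{i-1} + q_{i-2} with p_{-2}=0, p_{-1}=1, q_{-2}=1, q_{-1}=0:
  i=0: a_0=7, p_0 = 7*1 + 0 = 7, q_0 = 7*0 + 1 = 1.
  i=1: a_1=6, p_1 = 6*7 + 1 = 43, q_1 = 6*1 + 0 = 6.
  i=2: a_2=12, p_2 = 12*43 + 7 = 523, q_2 = 12*6 + 1 = 73.
  i=3: a_3=2, p_3 = 2*523 + 43 = 1089, q_3 = 2*73 + 6 = 152.
  i=4: a_4=5, p_4 = 5*1089 + 523 = 5968, q_4 = 5*152 + 73 = 833.
  i=5: a_5=3, p_5 = 3*5968 + 1089 = 18993, q_5 = 3*833 + 152 = 2651.
  i=6: a_6=5, p_6 = 5*18993 + 5968 = 100933, q_6 = 5*2651 + 833 = 14088.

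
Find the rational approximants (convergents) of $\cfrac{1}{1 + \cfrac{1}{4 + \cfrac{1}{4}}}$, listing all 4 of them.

0/1, 1/1, 4/5, 17/21

Using the convergent recurrence p_i = a_i*p_{i-1} + p_{i-2}, q_i = a_i*q_{i-1} + q_{i-2} with p_{-2}=0, p_{-1}=1, q_{-2}=1, q_{-1}=0:
  i=0: a_0=0, p_0 = 0*1 + 0 = 0, q_0 = 0*0 + 1 = 1.
  i=1: a_1=1, p_1 = 1*0 + 1 = 1, q_1 = 1*1 + 0 = 1.
  i=2: a_2=4, p_2 = 4*1 + 0 = 4, q_2 = 4*1 + 1 = 5.
  i=3: a_3=4, p_3 = 4*4 + 1 = 17, q_3 = 4*5 + 1 = 21.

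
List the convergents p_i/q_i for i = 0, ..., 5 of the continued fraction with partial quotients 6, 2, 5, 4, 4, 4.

Using the convergent recurrence p_i = a_i*p_{i-1} + p_{i-2}, q_i = a_i*q_{i-1} + q_{i-2} with p_{-2}=0, p_{-1}=1, q_{-2}=1, q_{-1}=0:
  i=0: a_0=6, p_0 = 6*1 + 0 = 6, q_0 = 6*0 + 1 = 1.
  i=1: a_1=2, p_1 = 2*6 + 1 = 13, q_1 = 2*1 + 0 = 2.
  i=2: a_2=5, p_2 = 5*13 + 6 = 71, q_2 = 5*2 + 1 = 11.
  i=3: a_3=4, p_3 = 4*71 + 13 = 297, q_3 = 4*11 + 2 = 46.
  i=4: a_4=4, p_4 = 4*297 + 71 = 1259, q_4 = 4*46 + 11 = 195.
  i=5: a_5=4, p_5 = 4*1259 + 297 = 5333, q_5 = 4*195 + 46 = 826.

6/1, 13/2, 71/11, 297/46, 1259/195, 5333/826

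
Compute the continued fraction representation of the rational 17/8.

Run the Euclidean algorithm on 17 and 8; the successive quotients are the partial quotients a_0, a_1, ... (each step inverts the fractional part left over by the previous one):
  17 = 2*8 + 1, so a_0 = 2.
  8 = 8*1 + 0, so a_1 = 8.
The remainder reaches 0 after 2 divisions, so the expansion has 2 partial quotients, read off in order.

[2; 8]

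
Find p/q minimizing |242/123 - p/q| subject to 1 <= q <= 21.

Expand x = 242/123 as a continued fraction with the Euclidean algorithm:
  242 = 1*123 + 119, so a_0 = 1.
  123 = 1*119 + 4, so a_1 = 1.
  119 = 29*4 + 3, so a_2 = 29.
  4 = 1*3 + 1, so a_3 = 1.
  3 = 3*1 + 0, so a_4 = 3.
so x = [1; 1, 29, 1, 3].
Convergents (p_i = a_i*p_{i-1} + p_{i-2}, q_i = a_i*q_{i-1} + q_{i-2} with p_{-2}=0, p_{-1}=1, q_{-2}=1, q_{-1}=0), until the denominator exceeds 21:
  i=0: a_0=1, p_0 = 1*1 + 0 = 1, q_0 = 1*0 + 1 = 1.
  i=1: a_1=1, p_1 = 1*1 + 1 = 2, q_1 = 1*1 + 0 = 1.
  i=2: a_2=29, p_2 = 29*2 + 1 = 59, q_2 = 29*1 + 1 = 30.
q_2 = 30 > 21, so the last convergent with denominator <= 21 is p_1/q_1 = 2/1.
The closest fraction with denominator <= 21 is either p_1/q_1 or the intermediate fraction (k*p_1 + p_0)/(k*q_1 + q_0) with the largest k >= 1 whose denominator stays <= 21; these approach x as k grows, and every other convergent or intermediate fraction in range is farther away.
Largest k: floor((21 - q_0)/q_1) = floor((21 - 1)/1) = 20.
That gives (20*2 + 1)/(20*1 + 1) = 41/21.
Compare the errors: |x - 2/1| = |242*1 - 2*123|/(123*1) = 4/123, and |x - 41/21| = |242*21 - 41*123|/(123*21) = 39/2583.
Cross-multiplying, 39*123 = 4797 < 10332 = 4*2583, so 39/2583 is smaller: the intermediate fraction 41/21 is closer to x than 2/1.

41/21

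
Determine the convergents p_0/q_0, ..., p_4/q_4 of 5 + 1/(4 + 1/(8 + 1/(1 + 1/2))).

5/1, 21/4, 173/33, 194/37, 561/107

Using the convergent recurrence p_i = a_i*p_{i-1} + p_{i-2}, q_i = a_i*q_{i-1} + q_{i-2} with p_{-2}=0, p_{-1}=1, q_{-2}=1, q_{-1}=0:
  i=0: a_0=5, p_0 = 5*1 + 0 = 5, q_0 = 5*0 + 1 = 1.
  i=1: a_1=4, p_1 = 4*5 + 1 = 21, q_1 = 4*1 + 0 = 4.
  i=2: a_2=8, p_2 = 8*21 + 5 = 173, q_2 = 8*4 + 1 = 33.
  i=3: a_3=1, p_3 = 1*173 + 21 = 194, q_3 = 1*33 + 4 = 37.
  i=4: a_4=2, p_4 = 2*194 + 173 = 561, q_4 = 2*37 + 33 = 107.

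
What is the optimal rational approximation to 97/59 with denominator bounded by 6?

5/3

Expand x = 97/59 as a continued fraction with the Euclidean algorithm:
  97 = 1*59 + 38, so a_0 = 1.
  59 = 1*38 + 21, so a_1 = 1.
  38 = 1*21 + 17, so a_2 = 1.
  21 = 1*17 + 4, so a_3 = 1.
  17 = 4*4 + 1, so a_4 = 4.
  4 = 4*1 + 0, so a_5 = 4.
so x = [1; 1, 1, 1, 4, 4].
Convergents (p_i = a_i*p_{i-1} + p_{i-2}, q_i = a_i*q_{i-1} + q_{i-2} with p_{-2}=0, p_{-1}=1, q_{-2}=1, q_{-1}=0), until the denominator exceeds 6:
  i=0: a_0=1, p_0 = 1*1 + 0 = 1, q_0 = 1*0 + 1 = 1.
  i=1: a_1=1, p_1 = 1*1 + 1 = 2, q_1 = 1*1 + 0 = 1.
  i=2: a_2=1, p_2 = 1*2 + 1 = 3, q_2 = 1*1 + 1 = 2.
  i=3: a_3=1, p_3 = 1*3 + 2 = 5, q_3 = 1*2 + 1 = 3.
  i=4: a_4=4, p_4 = 4*5 + 3 = 23, q_4 = 4*3 + 2 = 14.
q_4 = 14 > 6, so the last convergent with denominator <= 6 is p_3/q_3 = 5/3.
The closest fraction with denominator <= 6 is either p_3/q_3 or the intermediate fraction (k*p_3 + p_2)/(k*q_3 + q_2) with the largest k >= 1 whose denominator stays <= 6; these approach x as k grows, and every other convergent or intermediate fraction in range is farther away.
Largest k: floor((6 - q_2)/q_3) = floor((6 - 2)/3) = 1.
That gives (1*5 + 3)/(1*3 + 2) = 8/5.
Compare the errors: |x - 5/3| = |97*3 - 5*59|/(59*3) = 4/177, and |x - 8/5| = |97*5 - 8*59|/(59*5) = 13/295.
Cross-multiplying, 4*295 = 1180 < 2301 = 13*177, so 4/177 is smaller: the convergent 5/3 is closer to x than 8/5.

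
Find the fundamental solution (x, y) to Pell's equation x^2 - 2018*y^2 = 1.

First expand sqrt(2018) as a continued fraction. With x_i = (sqrt(2018) + m_i)/d_i and (m_0, d_0) = (0, 1): a_0 = floor(sqrt(2018)) = 44, since 44^2 = 1936 <= 2018 < 2025 = 45^2.
Iterate m_{i+1} = d_i*a_i - m_i, d_{i+1} = (2018 - m_{i+1}^2)/d_i, a_{i+1} = floor((a_0 + m_{i+1})/d_{i+1}):
  m_1 = 1*44 - 0 = 44, d_1 = (2018 - 44^2)/1 = 82/1 = 82, a_1 = floor((44 + 44)/82) = 1.
  m_2 = 82*1 - 44 = 38, d_2 = (2018 - 38^2)/82 = 574/82 = 7, a_2 = floor((44 + 38)/7) = 11.
  m_3 = 7*11 - 38 = 39, d_3 = (2018 - 39^2)/7 = 497/7 = 71, a_3 = floor((44 + 39)/71) = 1.
  m_4 = 71*1 - 39 = 32, d_4 = (2018 - 32^2)/71 = 994/71 = 14, a_4 = floor((44 + 32)/14) = 5.
  m_5 = 14*5 - 32 = 38, d_5 = (2018 - 38^2)/14 = 574/14 = 41, a_5 = floor((44 + 38)/41) = 2.
  m_6 = 41*2 - 38 = 44, d_6 = (2018 - 44^2)/41 = 82/41 = 2, a_6 = floor((44 + 44)/2) = 44.
  m_7 = 2*44 - 44 = 44, d_7 = (2018 - 44^2)/2 = 82/2 = 41, a_7 = floor((44 + 44)/41) = 2.
  m_8 = 41*2 - 44 = 38, d_8 = (2018 - 38^2)/41 = 574/41 = 14, a_8 = floor((44 + 38)/14) = 5.
  m_9 = 14*5 - 38 = 32, d_9 = (2018 - 32^2)/14 = 994/14 = 71, a_9 = floor((44 + 32)/71) = 1.
  m_10 = 71*1 - 32 = 39, d_10 = (2018 - 39^2)/71 = 497/71 = 7, a_10 = floor((44 + 39)/7) = 11.
  m_11 = 7*11 - 39 = 38, d_11 = (2018 - 38^2)/7 = 574/7 = 82, a_11 = floor((44 + 38)/82) = 1.
  m_12 = 82*1 - 38 = 44, d_12 = (2018 - 44^2)/82 = 82/82 = 1, a_12 = floor((44 + 44)/1) = 88.
  m_13 = 1*88 - 44 = 44, d_13 = (2018 - 44^2)/1 = 82/1 = 82: (m_13, d_13) = (m_1, d_1) = (44, 82), so from here the quotients repeat a_1, ..., a_12; the period length is 12.
So sqrt(2018) = [44; (1, 11, 1, 5, 2, 44, 2, 5, 1, 11, 1, 88)] with period length k = 12.
k is even, so the fundamental solution of x^2 - 2018y^2 = 1 is (p_{k-1}, q_{k-1}) = (p_11, q_11); compute convergents through index 11.
Convergents (p_i = a_i*p_{i-1} + p_{i-2}, q_i = a_i*q_{i-1} + q_{i-2} with p_{-2}=0, p_{-1}=1, q_{-2}=1, q_{-1}=0):
  i=0: a_0=44, p_0 = 44*1 + 0 = 44, q_0 = 44*0 + 1 = 1.
  i=1: a_1=1, p_1 = 1*44 + 1 = 45, q_1 = 1*1 + 0 = 1.
  i=2: a_2=11, p_2 = 11*45 + 44 = 539, q_2 = 11*1 + 1 = 12.
  i=3: a_3=1, p_3 = 1*539 + 45 = 584, q_3 = 1*12 + 1 = 13.
  i=4: a_4=5, p_4 = 5*584 + 539 = 3459, q_4 = 5*13 + 12 = 77.
  i=5: a_5=2, p_5 = 2*3459 + 584 = 7502, q_5 = 2*77 + 13 = 167.
  i=6: a_6=44, p_6 = 44*7502 + 3459 = 333547, q_6 = 44*167 + 77 = 7425.
  i=7: a_7=2, p_7 = 2*333547 + 7502 = 674596, q_7 = 2*7425 + 167 = 15017.
  i=8: a_8=5, p_8 = 5*674596 + 333547 = 3706527, q_8 = 5*15017 + 7425 = 82510.
  i=9: a_9=1, p_9 = 1*3706527 + 674596 = 4381123, q_9 = 1*82510 + 15017 = 97527.
  i=10: a_10=11, p_10 = 11*4381123 + 3706527 = 51898880, q_10 = 11*97527 + 82510 = 1155307.
  i=11: a_11=1, p_11 = 1*51898880 + 4381123 = 56280003, q_11 = 1*1155307 + 97527 = 1252834.
Check: 56280003^2 - 2018*1252834^2 = 3167438737680009 - 3167438737680008 = 1, so (x, y) = (56280003, 1252834) solves the equation, and by the theorem it is the least positive solution.

(x, y) = (56280003, 1252834)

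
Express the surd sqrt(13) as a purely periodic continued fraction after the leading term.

[3; (1, 1, 1, 1, 6)]

Write x_i = (sqrt(13) + m_i)/d_i with (m_0, d_0) = (0, 1). a_0 = floor(sqrt(13)) = 3, since 3^2 = 9 <= 13 < 16 = 4^2.
Iterate m_{i+1} = d_i*a_i - m_i, d_{i+1} = (13 - m_{i+1}^2)/d_i, a_{i+1} = floor((a_0 + m_{i+1})/d_{i+1}):
  m_1 = 1*3 - 0 = 3, d_1 = (13 - 3^2)/1 = 4/1 = 4, a_1 = floor((3 + 3)/4) = 1.
  m_2 = 4*1 - 3 = 1, d_2 = (13 - 1^2)/4 = 12/4 = 3, a_2 = floor((3 + 1)/3) = 1.
  m_3 = 3*1 - 1 = 2, d_3 = (13 - 2^2)/3 = 9/3 = 3, a_3 = floor((3 + 2)/3) = 1.
  m_4 = 3*1 - 2 = 1, d_4 = (13 - 1^2)/3 = 12/3 = 4, a_4 = floor((3 + 1)/4) = 1.
  m_5 = 4*1 - 1 = 3, d_5 = (13 - 3^2)/4 = 4/4 = 1, a_5 = floor((3 + 3)/1) = 6.
  m_6 = 1*6 - 3 = 3, d_6 = (13 - 3^2)/1 = 4/1 = 4: (m_6, d_6) = (m_1, d_1) = (3, 4), so from here the quotients repeat a_1, ..., a_5; the period length is 5.
Hence the expansion of sqrt(13) is a_0 = 3 followed by the repeating block 1, 1, 1, 1, 6 (period 5).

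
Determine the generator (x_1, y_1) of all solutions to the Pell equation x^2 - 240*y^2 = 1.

(x, y) = (31, 2)

First expand sqrt(240) as a continued fraction. With x_i = (sqrt(240) + m_i)/d_i and (m_0, d_0) = (0, 1): a_0 = floor(sqrt(240)) = 15, since 15^2 = 225 <= 240 < 256 = 16^2.
Iterate m_{i+1} = d_i*a_i - m_i, d_{i+1} = (240 - m_{i+1}^2)/d_i, a_{i+1} = floor((a_0 + m_{i+1})/d_{i+1}):
  m_1 = 1*15 - 0 = 15, d_1 = (240 - 15^2)/1 = 15/1 = 15, a_1 = floor((15 + 15)/15) = 2.
  m_2 = 15*2 - 15 = 15, d_2 = (240 - 15^2)/15 = 15/15 = 1, a_2 = floor((15 + 15)/1) = 30.
  m_3 = 1*30 - 15 = 15, d_3 = (240 - 15^2)/1 = 15/1 = 15: (m_3, d_3) = (m_1, d_1) = (15, 15), so from here the quotients repeat a_1, a_2; the period length is 2.
So sqrt(240) = [15; (2, 30)] with period length k = 2.
k is even, so the fundamental solution of x^2 - 240y^2 = 1 is (p_{k-1}, q_{k-1}) = (p_1, q_1); compute convergents through index 1.
Convergents (p_i = a_i*p_{i-1} + p_{i-2}, q_i = a_i*q_{i-1} + q_{i-2} with p_{-2}=0, p_{-1}=1, q_{-2}=1, q_{-1}=0):
  i=0: a_0=15, p_0 = 15*1 + 0 = 15, q_0 = 15*0 + 1 = 1.
  i=1: a_1=2, p_1 = 2*15 + 1 = 31, q_1 = 2*1 + 0 = 2.
Check: 31^2 - 240*2^2 = 961 - 960 = 1, so (x, y) = (31, 2) solves the equation, and by the theorem it is the least positive solution.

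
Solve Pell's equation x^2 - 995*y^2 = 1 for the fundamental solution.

First expand sqrt(995) as a continued fraction. With x_i = (sqrt(995) + m_i)/d_i and (m_0, d_0) = (0, 1): a_0 = floor(sqrt(995)) = 31, since 31^2 = 961 <= 995 < 1024 = 32^2.
Iterate m_{i+1} = d_i*a_i - m_i, d_{i+1} = (995 - m_{i+1}^2)/d_i, a_{i+1} = floor((a_0 + m_{i+1})/d_{i+1}):
  m_1 = 1*31 - 0 = 31, d_1 = (995 - 31^2)/1 = 34/1 = 34, a_1 = floor((31 + 31)/34) = 1.
  m_2 = 34*1 - 31 = 3, d_2 = (995 - 3^2)/34 = 986/34 = 29, a_2 = floor((31 + 3)/29) = 1.
  m_3 = 29*1 - 3 = 26, d_3 = (995 - 26^2)/29 = 319/29 = 11, a_3 = floor((31 + 26)/11) = 5.
  m_4 = 11*5 - 26 = 29, d_4 = (995 - 29^2)/11 = 154/11 = 14, a_4 = floor((31 + 29)/14) = 4.
  m_5 = 14*4 - 29 = 27, d_5 = (995 - 27^2)/14 = 266/14 = 19, a_5 = floor((31 + 27)/19) = 3.
  m_6 = 19*3 - 27 = 30, d_6 = (995 - 30^2)/19 = 95/19 = 5, a_6 = floor((31 + 30)/5) = 12.
  m_7 = 5*12 - 30 = 30, d_7 = (995 - 30^2)/5 = 95/5 = 19, a_7 = floor((31 + 30)/19) = 3.
  m_8 = 19*3 - 30 = 27, d_8 = (995 - 27^2)/19 = 266/19 = 14, a_8 = floor((31 + 27)/14) = 4.
  m_9 = 14*4 - 27 = 29, d_9 = (995 - 29^2)/14 = 154/14 = 11, a_9 = floor((31 + 29)/11) = 5.
  m_10 = 11*5 - 29 = 26, d_10 = (995 - 26^2)/11 = 319/11 = 29, a_10 = floor((31 + 26)/29) = 1.
  m_11 = 29*1 - 26 = 3, d_11 = (995 - 3^2)/29 = 986/29 = 34, a_11 = floor((31 + 3)/34) = 1.
  m_12 = 34*1 - 3 = 31, d_12 = (995 - 31^2)/34 = 34/34 = 1, a_12 = floor((31 + 31)/1) = 62.
  m_13 = 1*62 - 31 = 31, d_13 = (995 - 31^2)/1 = 34/1 = 34: (m_13, d_13) = (m_1, d_1) = (31, 34), so from here the quotients repeat a_1, ..., a_12; the period length is 12.
So sqrt(995) = [31; (1, 1, 5, 4, 3, 12, 3, 4, 5, 1, 1, 62)] with period length k = 12.
k is even, so the fundamental solution of x^2 - 995y^2 = 1 is (p_{k-1}, q_{k-1}) = (p_11, q_11); compute convergents through index 11.
Convergents (p_i = a_i*p_{i-1} + p_{i-2}, q_i = a_i*q_{i-1} + q_{i-2} with p_{-2}=0, p_{-1}=1, q_{-2}=1, q_{-1}=0):
  i=0: a_0=31, p_0 = 31*1 + 0 = 31, q_0 = 31*0 + 1 = 1.
  i=1: a_1=1, p_1 = 1*31 + 1 = 32, q_1 = 1*1 + 0 = 1.
  i=2: a_2=1, p_2 = 1*32 + 31 = 63, q_2 = 1*1 + 1 = 2.
  i=3: a_3=5, p_3 = 5*63 + 32 = 347, q_3 = 5*2 + 1 = 11.
  i=4: a_4=4, p_4 = 4*347 + 63 = 1451, q_4 = 4*11 + 2 = 46.
  i=5: a_5=3, p_5 = 3*1451 + 347 = 4700, q_5 = 3*46 + 11 = 149.
  i=6: a_6=12, p_6 = 12*4700 + 1451 = 57851, q_6 = 12*149 + 46 = 1834.
  i=7: a_7=3, p_7 = 3*57851 + 4700 = 178253, q_7 = 3*1834 + 149 = 5651.
  i=8: a_8=4, p_8 = 4*178253 + 57851 = 770863, q_8 = 4*5651 + 1834 = 24438.
  i=9: a_9=5, p_9 = 5*770863 + 178253 = 4032568, q_9 = 5*24438 + 5651 = 127841.
  i=10: a_10=1, p_10 = 1*4032568 + 770863 = 4803431, q_10 = 1*127841 + 24438 = 152279.
  i=11: a_11=1, p_11 = 1*4803431 + 4032568 = 8835999, q_11 = 1*152279 + 127841 = 280120.
Check: 8835999^2 - 995*280120^2 = 78074878328001 - 78074878328000 = 1, so (x, y) = (8835999, 280120) solves the equation, and by the theorem it is the least positive solution.

(x, y) = (8835999, 280120)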